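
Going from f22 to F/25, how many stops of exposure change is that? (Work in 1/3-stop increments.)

f/22 → f/25 — count the steps: 1 third-stops = 1/3 stop.

1/3 stop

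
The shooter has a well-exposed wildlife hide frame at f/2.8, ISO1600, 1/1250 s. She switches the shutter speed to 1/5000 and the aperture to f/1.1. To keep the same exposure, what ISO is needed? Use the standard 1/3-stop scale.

Shutter speed: 1/1250 → 1/1600 → 1/2000 → 1/2500 → 1/3200 → 1/4000 → 1/5000 — 2 stops shorter (darker).
Aperture: f/2.8 → f/2.5 → f/2.2 → f/2 → f/1.8 → f/1.6 → f/1.4 → f/1.2 → f/1.1 — 2 2/3 stops wider (brighter).
Net change so far: 2/3 stop brighter. Offset with the ISO: 1600 → 1250 → 1000.

ISO 1000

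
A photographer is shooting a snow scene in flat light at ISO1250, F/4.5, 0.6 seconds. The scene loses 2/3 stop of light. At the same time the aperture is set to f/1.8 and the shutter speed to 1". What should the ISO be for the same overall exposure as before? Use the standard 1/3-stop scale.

ISO 200

Scene light: 2/3 stop darker.
Aperture: f/4.5 → f/4 → f/3.5 → f/3.2 → f/2.8 → f/2.5 → f/2.2 → f/2 → f/1.8 — 2 2/3 stops wider (brighter).
Shutter speed: 0.6 → 0.8 → 1 — 2/3 stop slower (brighter).
Net so far: 2 2/3 stops brighter. ISO: 1250 → 1000 → 800 → 640 → 500 → 400 → 320 → 250 → 200.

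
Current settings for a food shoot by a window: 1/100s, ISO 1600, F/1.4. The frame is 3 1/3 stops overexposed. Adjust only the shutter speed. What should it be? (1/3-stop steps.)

Overexposed by 3 1/3 stops → need 3 1/3 stops darker.
Shutter speed: 1/100 → 1/125 → 1/160 → 1/200 → 1/250 → 1/320 → 1/400 → 1/500 → 1/640 → 1/800 → 1/1000.

1/1000s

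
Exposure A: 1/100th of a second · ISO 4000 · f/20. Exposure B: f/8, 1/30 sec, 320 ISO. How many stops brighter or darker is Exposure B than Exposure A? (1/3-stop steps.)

Aperture: f/20 → f/18 → f/16 → f/14 → f/13 → f/11 → f/10 → f/9 → f/8 — 2 2/3 stops larger aperture (brighter).
Shutter speed: 1/100 → 1/80 → 1/60 → 1/50 → 1/40 → 1/30 — 1 2/3 stops slower (brighter).
ISO: 4000 → 3200 → 2500 → 2000 → 1600 → 1250 → 1000 → 800 → 640 → 500 → 400 → 320 — 3 2/3 stops dropped (darker).
Net: +2 2/3 +1 2/3 −3 2/3 = +2/3 stops.

2/3 stop brighter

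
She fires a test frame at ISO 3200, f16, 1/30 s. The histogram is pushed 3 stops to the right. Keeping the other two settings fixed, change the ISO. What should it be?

Overexposed by 3 stops → need 3 stops darker.
ISO: 3200 → 1600 → 800 → 400.

ISO 400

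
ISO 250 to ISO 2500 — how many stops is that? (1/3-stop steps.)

3 1/3 stops

250 → 320 → 400 → 500 → 640 → 800 → 1000 → 1250 → 1600 → 2000 → 2500 — count the steps: 10 third-stops = 3 1/3 stops.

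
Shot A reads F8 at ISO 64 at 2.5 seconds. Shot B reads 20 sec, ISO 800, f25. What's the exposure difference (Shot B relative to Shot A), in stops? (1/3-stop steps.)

3 1/3 stops brighter

Aperture: f/8 → f/9 → f/10 → f/11 → f/13 → f/14 → f/16 → f/18 → f/20 → f/22 → f/25 — 3 1/3 stops narrower (darker).
Shutter speed: 2.5 → 3.2 → 4 → 5 → 6 → 8 → 10 → 13 → 15 → 20 — 3 stops slower (brighter).
ISO: 64 → 80 → 100 → 125 → 160 → 200 → 250 → 320 → 400 → 500 → 640 → 800 — 3 2/3 stops raised (brighter).
Net: −3 1/3 +3 +3 2/3 = +3 1/3 stops.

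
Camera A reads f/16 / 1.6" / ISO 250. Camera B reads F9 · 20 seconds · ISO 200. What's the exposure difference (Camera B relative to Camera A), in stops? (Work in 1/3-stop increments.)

Aperture: f/16 → f/14 → f/13 → f/11 → f/10 → f/9 — 1 2/3 stops opened up (brighter).
Shutter speed: 1.6 → 2 → 2.5 → 3.2 → 4 → 5 → 6 → 8 → 10 → 13 → 15 → 20 — 3 2/3 stops longer (brighter).
ISO: 250 → 200 — 1/3 stop lower (darker).
Net: +1 2/3 +3 2/3 −1/3 = +5 stops.

5 stops brighter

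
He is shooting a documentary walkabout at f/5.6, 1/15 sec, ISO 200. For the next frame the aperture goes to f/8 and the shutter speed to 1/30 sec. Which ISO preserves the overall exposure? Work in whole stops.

Aperture: f/5.6 → f/8 — 1 stop smaller aperture (darker).
Shutter speed: 1/15 → 1/30 — 1 stop shorter (darker).
Net change so far: 2 stops darker. Offset with the ISO: 200 → 400 → 800.

ISO 800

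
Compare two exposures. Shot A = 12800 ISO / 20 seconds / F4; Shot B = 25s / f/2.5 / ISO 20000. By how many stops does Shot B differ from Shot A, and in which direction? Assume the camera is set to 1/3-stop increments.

Aperture: f/4 → f/3.5 → f/3.2 → f/2.8 → f/2.5 — 1 1/3 stops wider (brighter).
Shutter speed: 20 → 25 — 1/3 stop longer (brighter).
ISO: 12800 → 16000 → 20000 — 2/3 stop raised (brighter).
Net: +1 1/3 +1/3 +2/3 = +2 1/3 stops.

2 1/3 stops brighter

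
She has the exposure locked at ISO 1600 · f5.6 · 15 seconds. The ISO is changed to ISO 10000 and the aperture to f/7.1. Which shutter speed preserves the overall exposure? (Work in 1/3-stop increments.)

4 s

ISO: 1600 → 2000 → 2500 → 3200 → 4000 → 5000 → 6400 → 8000 → 10000 — 2 2/3 stops raised (brighter).
Aperture: f/5.6 → f/6.3 → f/7.1 — 2/3 stop smaller aperture (darker).
Net change so far: 2 stops brighter. Offset with the shutter speed: 15 → 13 → 10 → 8 → 6 → 5 → 4.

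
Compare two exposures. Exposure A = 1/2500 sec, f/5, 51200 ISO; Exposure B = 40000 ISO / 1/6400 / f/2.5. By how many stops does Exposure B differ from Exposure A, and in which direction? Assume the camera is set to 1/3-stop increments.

Aperture: f/5 → f/4.5 → f/4 → f/3.5 → f/3.2 → f/2.8 → f/2.5 — 2 stops wider (brighter).
Shutter speed: 1/2500 → 1/3200 → 1/4000 → 1/5000 → 1/6400 — 1 1/3 stops shorter (darker).
ISO: 51200 → 40000 — 1/3 stop lower (darker).
Net: +2 −1 1/3 −1/3 = +1/3 stops.

1/3 stop brighter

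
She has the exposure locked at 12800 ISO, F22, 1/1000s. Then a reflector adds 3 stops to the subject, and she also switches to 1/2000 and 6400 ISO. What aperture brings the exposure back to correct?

Scene light: 3 stops brighter.
Shutter speed: 1/1000 → 1/2000 — 1 stop faster (darker).
ISO: 12800 → 6400 — 1 stop lower (darker).
Net so far: 1 stop brighter. Aperture: f/22 → f/32.

f/32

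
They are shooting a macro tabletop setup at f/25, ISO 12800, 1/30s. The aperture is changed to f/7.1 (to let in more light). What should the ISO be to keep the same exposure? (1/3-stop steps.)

ISO 1000

Aperture: f/25 → f/22 → f/20 → f/18 → f/16 → f/14 → f/13 → f/11 → f/10 → f/9 → f/8 → f/7.1 — 3 2/3 stops wider (brighter).
Need 3 2/3 stops darker from the ISO: 12800 → 10000 → 8000 → 6400 → 5000 → 4000 → 3200 → 2500 → 2000 → 1600 → 1250 → 1000.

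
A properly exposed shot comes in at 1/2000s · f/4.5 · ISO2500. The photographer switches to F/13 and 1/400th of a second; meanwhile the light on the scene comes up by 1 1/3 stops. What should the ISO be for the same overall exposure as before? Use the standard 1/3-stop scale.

ISO 1600

Scene light: 1 1/3 stops brighter.
Aperture: f/4.5 → f/5 → f/5.6 → f/6.3 → f/7.1 → f/8 → f/9 → f/10 → f/11 → f/13 — 3 stops stopped down (darker).
Shutter speed: 1/2000 → 1/1600 → 1/1250 → 1/1000 → 1/800 → 1/640 → 1/500 → 1/400 — 2 1/3 stops slower (brighter).
Net so far: 2/3 stop brighter. ISO: 2500 → 2000 → 1600.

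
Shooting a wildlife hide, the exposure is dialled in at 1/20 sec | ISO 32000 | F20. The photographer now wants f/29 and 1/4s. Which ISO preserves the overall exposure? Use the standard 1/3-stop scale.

ISO 12800

Aperture: f/20 → f/22 → f/25 → f/29 — 1 stop narrower (darker).
Shutter speed: 1/20 → 1/15 → 1/13 → 1/10 → 1/8 → 1/6 → 1/5 → 1/4 — 2 1/3 stops slower (brighter).
Net change so far: 1 1/3 stops brighter. Offset with the ISO: 32000 → 25600 → 20000 → 16000 → 12800.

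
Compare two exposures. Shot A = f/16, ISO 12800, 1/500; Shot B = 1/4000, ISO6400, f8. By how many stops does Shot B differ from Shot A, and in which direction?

2 stops darker

Aperture: f/16 → f/11 → f/8 — 2 stops wider (brighter).
Shutter speed: 1/500 → 1/1000 → 1/2000 → 1/4000 — 3 stops shorter (darker).
ISO: 12800 → 6400 — 1 stop lower (darker).
Net: +2 −3 −1 = −2 stops.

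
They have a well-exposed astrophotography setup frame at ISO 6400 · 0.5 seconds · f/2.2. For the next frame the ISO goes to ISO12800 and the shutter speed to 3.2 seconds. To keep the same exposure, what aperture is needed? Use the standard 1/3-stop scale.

ISO: 6400 → 8000 → 10000 → 12800 — 1 stop higher (brighter).
Shutter speed: 0.5 → 0.6 → 0.8 → 1 → 1.3 → 1.6 → 2 → 2.5 → 3.2 — 2 2/3 stops longer (brighter).
Net change so far: 3 2/3 stops brighter. Offset with the aperture: f/2.2 → f/2.5 → f/2.8 → f/3.2 → f/3.5 → f/4 → f/4.5 → f/5 → f/5.6 → f/6.3 → f/7.1 → f/8.

f/8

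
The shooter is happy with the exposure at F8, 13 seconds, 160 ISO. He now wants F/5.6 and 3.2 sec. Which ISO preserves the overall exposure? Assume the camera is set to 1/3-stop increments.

ISO 320

Aperture: f/8 → f/7.1 → f/6.3 → f/5.6 — 1 stop wider (brighter).
Shutter speed: 13 → 10 → 8 → 6 → 5 → 4 → 3.2 — 2 stops faster (darker).
Net change so far: 1 stop darker. Offset with the ISO: 160 → 200 → 250 → 320.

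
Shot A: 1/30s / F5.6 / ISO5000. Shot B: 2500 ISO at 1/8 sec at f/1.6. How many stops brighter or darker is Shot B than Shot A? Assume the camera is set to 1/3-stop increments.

4 2/3 stops brighter

Aperture: f/5.6 → f/5 → f/4.5 → f/4 → f/3.5 → f/3.2 → f/2.8 → f/2.5 → f/2.2 → f/2 → f/1.8 → f/1.6 — 3 2/3 stops wider (brighter).
Shutter speed: 1/30 → 1/25 → 1/20 → 1/15 → 1/13 → 1/10 → 1/8 — 2 stops longer (brighter).
ISO: 5000 → 4000 → 3200 → 2500 — 1 stop lower (darker).
Net: +3 2/3 +2 −1 = +4 2/3 stops.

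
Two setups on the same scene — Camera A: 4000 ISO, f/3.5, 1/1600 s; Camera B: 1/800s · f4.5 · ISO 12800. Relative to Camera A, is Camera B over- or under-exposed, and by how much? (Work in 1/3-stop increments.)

Aperture: f/3.5 → f/4 → f/4.5 — 2/3 stop stopped down (darker).
Shutter speed: 1/1600 → 1/1250 → 1/1000 → 1/800 — 1 stop slower (brighter).
ISO: 4000 → 5000 → 6400 → 8000 → 10000 → 12800 — 1 2/3 stops higher (brighter).
Net: −2/3 +1 +1 2/3 = +2 stops.

2 stops brighter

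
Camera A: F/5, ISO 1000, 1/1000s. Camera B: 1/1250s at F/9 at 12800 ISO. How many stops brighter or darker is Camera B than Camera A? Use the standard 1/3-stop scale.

1 2/3 stops brighter

Aperture: f/5 → f/5.6 → f/6.3 → f/7.1 → f/8 → f/9 — 1 2/3 stops stopped down (darker).
Shutter speed: 1/1000 → 1/1250 — 1/3 stop shorter (darker).
ISO: 1000 → 1250 → 1600 → 2000 → 2500 → 3200 → 4000 → 5000 → 6400 → 8000 → 10000 → 12800 — 3 2/3 stops raised (brighter).
Net: −1 2/3 −1/3 +3 2/3 = +1 2/3 stops.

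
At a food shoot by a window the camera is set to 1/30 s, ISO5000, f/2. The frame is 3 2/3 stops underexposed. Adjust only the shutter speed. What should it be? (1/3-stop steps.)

Underexposed by 3 2/3 stops → need 3 2/3 stops brighter.
Shutter speed: 1/30 → 1/25 → 1/20 → 1/15 → 1/13 → 1/10 → 1/8 → 1/6 → 1/5 → 1/4 → 0.3 → 0.4.

0.4 s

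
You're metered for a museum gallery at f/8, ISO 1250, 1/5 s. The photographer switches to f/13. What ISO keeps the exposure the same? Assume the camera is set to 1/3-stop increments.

ISO 3200

Aperture: f/8 → f/9 → f/10 → f/11 → f/13 — 1 1/3 stops smaller aperture (darker).
Need 1 1/3 stops brighter from the ISO: 1250 → 1600 → 2000 → 2500 → 3200.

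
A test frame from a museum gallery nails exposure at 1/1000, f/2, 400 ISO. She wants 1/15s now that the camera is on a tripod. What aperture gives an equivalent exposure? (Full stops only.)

f/16

Shutter speed: 1/1000 → 1/500 → 1/250 → 1/125 → 1/60 → 1/30 → 1/15 — 6 stops slower (brighter).
Need 6 stops darker from the aperture: f/2 → f/2.8 → f/4 → f/5.6 → f/8 → f/11 → f/16.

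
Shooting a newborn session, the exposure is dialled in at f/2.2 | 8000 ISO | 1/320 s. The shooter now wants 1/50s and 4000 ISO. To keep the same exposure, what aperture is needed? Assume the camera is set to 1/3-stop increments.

Shutter speed: 1/320 → 1/250 → 1/200 → 1/160 → 1/125 → 1/100 → 1/80 → 1/60 → 1/50 — 2 2/3 stops longer (brighter).
ISO: 8000 → 6400 → 5000 → 4000 — 1 stop dropped (darker).
Net change so far: 1 2/3 stops brighter. Offset with the aperture: f/2.2 → f/2.5 → f/2.8 → f/3.2 → f/3.5 → f/4.

f/4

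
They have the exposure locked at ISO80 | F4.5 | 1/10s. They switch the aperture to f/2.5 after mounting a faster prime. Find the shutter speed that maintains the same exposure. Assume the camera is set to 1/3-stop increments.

Aperture: f/4.5 → f/4 → f/3.5 → f/3.2 → f/2.8 → f/2.5 — 1 2/3 stops larger aperture (brighter).
Need 1 2/3 stops darker from the shutter speed: 1/10 → 1/13 → 1/15 → 1/20 → 1/25 → 1/30.

1/30s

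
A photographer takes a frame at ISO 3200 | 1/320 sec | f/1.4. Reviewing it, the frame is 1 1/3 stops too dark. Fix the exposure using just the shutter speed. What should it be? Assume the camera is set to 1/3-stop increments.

Underexposed by 1 1/3 stops → need 1 1/3 stops brighter.
Shutter speed: 1/320 → 1/250 → 1/200 → 1/160 → 1/125.

1/125s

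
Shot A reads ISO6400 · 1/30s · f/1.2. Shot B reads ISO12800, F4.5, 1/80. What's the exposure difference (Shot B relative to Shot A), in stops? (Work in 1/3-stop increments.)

4 stops darker

Aperture: f/1.2 → f/1.4 → f/1.6 → f/1.8 → f/2 → f/2.2 → f/2.5 → f/2.8 → f/3.2 → f/3.5 → f/4 → f/4.5 — 3 2/3 stops stopped down (darker).
Shutter speed: 1/30 → 1/40 → 1/50 → 1/60 → 1/80 — 1 1/3 stops faster (darker).
ISO: 6400 → 8000 → 10000 → 12800 — 1 stop raised (brighter).
Net: −3 2/3 −1 1/3 +1 = −4 stops.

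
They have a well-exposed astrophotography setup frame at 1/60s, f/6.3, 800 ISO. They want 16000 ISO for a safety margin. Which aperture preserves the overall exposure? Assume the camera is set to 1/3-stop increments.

f/29

ISO: 800 → 1000 → 1250 → 1600 → 2000 → 2500 → 3200 → 4000 → 5000 → 6400 → 8000 → 10000 → 12800 → 16000 — 4 1/3 stops higher (brighter).
Need 4 1/3 stops darker from the aperture: f/6.3 → f/7.1 → f/8 → f/9 → f/10 → f/11 → f/13 → f/14 → f/16 → f/18 → f/20 → f/22 → f/25 → f/29.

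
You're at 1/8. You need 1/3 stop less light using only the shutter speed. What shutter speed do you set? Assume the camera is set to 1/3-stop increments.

Shutter speed: 1/8 → 1/10 — 1/3 stop shorter (darker).

1/10s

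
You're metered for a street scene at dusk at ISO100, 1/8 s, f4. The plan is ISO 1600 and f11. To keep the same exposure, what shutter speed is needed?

ISO: 100 → 200 → 400 → 800 → 1600 — 4 stops higher (brighter).
Aperture: f/4 → f/5.6 → f/8 → f/11 — 3 stops stopped down (darker).
Net change so far: 1 stop brighter. Offset with the shutter speed: 1/8 → 1/15.

1/15s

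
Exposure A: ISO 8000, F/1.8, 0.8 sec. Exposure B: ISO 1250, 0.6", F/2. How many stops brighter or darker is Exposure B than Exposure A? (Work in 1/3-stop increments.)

Aperture: f/1.8 → f/2 — 1/3 stop narrower (darker).
Shutter speed: 0.8 → 0.6 — 1/3 stop faster (darker).
ISO: 8000 → 6400 → 5000 → 4000 → 3200 → 2500 → 2000 → 1600 → 1250 — 2 2/3 stops lower (darker).
Net: −1/3 −1/3 −2 2/3 = −3 1/3 stops.

3 1/3 stops darker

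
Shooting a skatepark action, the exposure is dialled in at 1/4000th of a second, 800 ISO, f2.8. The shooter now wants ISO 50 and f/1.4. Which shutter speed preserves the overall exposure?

1/1000s

ISO: 800 → 400 → 200 → 100 → 50 — 4 stops dropped (darker).
Aperture: f/2.8 → f/2 → f/1.4 — 2 stops wider (brighter).
Net change so far: 2 stops darker. Offset with the shutter speed: 1/4000 → 1/2000 → 1/1000.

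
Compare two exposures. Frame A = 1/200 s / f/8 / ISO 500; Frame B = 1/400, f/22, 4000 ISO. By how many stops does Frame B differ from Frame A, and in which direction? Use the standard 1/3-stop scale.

Aperture: f/8 → f/9 → f/10 → f/11 → f/13 → f/14 → f/16 → f/18 → f/20 → f/22 — 3 stops smaller aperture (darker).
Shutter speed: 1/200 → 1/250 → 1/320 → 1/400 — 1 stop faster (darker).
ISO: 500 → 640 → 800 → 1000 → 1250 → 1600 → 2000 → 2500 → 3200 → 4000 — 3 stops higher (brighter).
Net: −3 −1 +3 = −1 stop.

1 stop darker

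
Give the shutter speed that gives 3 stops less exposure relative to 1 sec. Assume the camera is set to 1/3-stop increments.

1/8s

Shutter speed: 1 → 0.8 → 0.6 → 0.5 → 0.4 → 0.3 → 1/4 → 1/5 → 1/6 → 1/8 — 3 stops faster (darker).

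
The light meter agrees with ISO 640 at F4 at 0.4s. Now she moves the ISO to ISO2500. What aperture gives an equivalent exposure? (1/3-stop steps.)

ISO: 640 → 800 → 1000 → 1250 → 1600 → 2000 → 2500 — 2 stops higher (brighter).
Need 2 stops darker from the aperture: f/4 → f/4.5 → f/5 → f/5.6 → f/6.3 → f/7.1 → f/8.

f/8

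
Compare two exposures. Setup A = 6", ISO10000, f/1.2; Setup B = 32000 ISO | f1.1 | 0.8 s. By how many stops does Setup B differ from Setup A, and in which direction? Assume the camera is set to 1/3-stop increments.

1 stop darker

Aperture: f/1.2 → f/1.1 — 1/3 stop wider (brighter).
Shutter speed: 6 → 5 → 4 → 3.2 → 2.5 → 2 → 1.6 → 1.3 → 1 → 0.8 — 3 stops faster (darker).
ISO: 10000 → 12800 → 16000 → 20000 → 25600 → 32000 — 1 2/3 stops raised (brighter).
Net: +1/3 −3 +1 2/3 = −1 stop.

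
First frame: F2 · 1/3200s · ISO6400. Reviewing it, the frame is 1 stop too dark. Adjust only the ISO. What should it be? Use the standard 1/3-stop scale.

Underexposed by 1 stop → need 1 stop brighter.
ISO: 6400 → 8000 → 10000 → 12800.

ISO 12800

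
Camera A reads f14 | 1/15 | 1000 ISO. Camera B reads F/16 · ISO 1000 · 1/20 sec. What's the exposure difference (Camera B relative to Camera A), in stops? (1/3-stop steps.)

2/3 stop darker

Aperture: f/14 → f/16 — 1/3 stop narrower (darker).
Shutter speed: 1/15 → 1/20 — 1/3 stop shorter (darker).
ISO: unchanged.
Net: −1/3 −1/3 = −2/3 stops.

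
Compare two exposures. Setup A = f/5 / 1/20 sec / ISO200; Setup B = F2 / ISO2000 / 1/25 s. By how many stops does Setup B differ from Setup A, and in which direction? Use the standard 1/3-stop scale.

Aperture: f/5 → f/4.5 → f/4 → f/3.5 → f/3.2 → f/2.8 → f/2.5 → f/2.2 → f/2 — 2 2/3 stops larger aperture (brighter).
Shutter speed: 1/20 → 1/25 — 1/3 stop shorter (darker).
ISO: 200 → 250 → 320 → 400 → 500 → 640 → 800 → 1000 → 1250 → 1600 → 2000 — 3 1/3 stops raised (brighter).
Net: +2 2/3 −1/3 +3 1/3 = +5 2/3 stops.

5 2/3 stops brighter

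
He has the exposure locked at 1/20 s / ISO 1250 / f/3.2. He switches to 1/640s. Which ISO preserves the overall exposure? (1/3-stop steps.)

Shutter speed: 1/20 → 1/25 → 1/30 → 1/40 → 1/50 → 1/60 → 1/80 → 1/100 → 1/125 → 1/160 → 1/200 → 1/250 → 1/320 → 1/400 → 1/500 → 1/640 — 5 stops shorter (darker).
Need 5 stops brighter from the ISO: 1250 → 1600 → 2000 → 2500 → 3200 → 4000 → 5000 → 6400 → 8000 → 10000 → 12800 → 16000 → 20000 → 25600 → 32000 → 40000.

ISO 40000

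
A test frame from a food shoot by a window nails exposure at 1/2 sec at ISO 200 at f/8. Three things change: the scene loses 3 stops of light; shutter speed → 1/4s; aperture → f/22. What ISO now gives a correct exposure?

Scene light: 3 stops darker.
Shutter speed: 1/2 → 1/4 — 1 stop shorter (darker).
Aperture: f/8 → f/11 → f/16 → f/22 — 3 stops narrower (darker).
Net so far: 7 stops darker. ISO: 200 → 400 → 800 → 1600 → 3200 → 6400 → 12800 → 25600.

ISO 25600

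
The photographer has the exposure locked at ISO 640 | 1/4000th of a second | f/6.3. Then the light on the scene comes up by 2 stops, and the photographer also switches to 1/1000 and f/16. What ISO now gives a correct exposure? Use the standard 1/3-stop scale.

ISO 250

Scene light: 2 stops brighter.
Shutter speed: 1/4000 → 1/3200 → 1/2500 → 1/2000 → 1/1600 → 1/1250 → 1/1000 — 2 stops slower (brighter).
Aperture: f/6.3 → f/7.1 → f/8 → f/9 → f/10 → f/11 → f/13 → f/14 → f/16 — 2 2/3 stops smaller aperture (darker).
Net so far: 1 1/3 stops brighter. ISO: 640 → 500 → 400 → 320 → 250.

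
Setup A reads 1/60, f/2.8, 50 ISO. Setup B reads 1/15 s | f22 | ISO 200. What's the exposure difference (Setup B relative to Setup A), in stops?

Aperture: f/2.8 → f/4 → f/5.6 → f/8 → f/11 → f/16 → f/22 — 6 stops smaller aperture (darker).
Shutter speed: 1/60 → 1/30 → 1/15 — 2 stops slower (brighter).
ISO: 50 → 100 → 200 — 2 stops higher (brighter).
Net: −6 +2 +2 = −2 stops.

2 stops darker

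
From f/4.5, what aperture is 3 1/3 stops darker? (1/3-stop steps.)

f/14

Aperture: f/4.5 → f/5 → f/5.6 → f/6.3 → f/7.1 → f/8 → f/9 → f/10 → f/11 → f/13 → f/14 — 3 1/3 stops narrower (darker).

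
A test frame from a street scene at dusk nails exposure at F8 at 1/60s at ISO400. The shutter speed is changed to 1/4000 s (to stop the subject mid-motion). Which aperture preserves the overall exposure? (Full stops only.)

Shutter speed: 1/60 → 1/125 → 1/250 → 1/500 → 1/1000 → 1/2000 → 1/4000 — 6 stops faster (darker).
Need 6 stops brighter from the aperture: f/8 → f/5.6 → f/4 → f/2.8 → f/2 → f/1.4 → f/1.0.

f/1.0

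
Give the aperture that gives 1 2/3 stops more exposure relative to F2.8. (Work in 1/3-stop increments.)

Aperture: f/2.8 → f/2.5 → f/2.2 → f/2 → f/1.8 → f/1.6 — 1 2/3 stops opened up (brighter).

f/1.6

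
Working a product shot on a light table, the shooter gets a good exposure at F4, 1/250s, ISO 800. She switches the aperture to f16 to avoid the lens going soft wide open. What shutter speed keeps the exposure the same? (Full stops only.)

Aperture: f/4 → f/5.6 → f/8 → f/11 → f/16 — 4 stops stopped down (darker).
Need 4 stops brighter from the shutter speed: 1/250 → 1/125 → 1/60 → 1/30 → 1/15.

1/15s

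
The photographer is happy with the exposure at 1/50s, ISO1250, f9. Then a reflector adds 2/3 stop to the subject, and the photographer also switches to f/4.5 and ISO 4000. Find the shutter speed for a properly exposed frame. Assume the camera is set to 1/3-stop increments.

Scene light: 2/3 stop brighter.
Aperture: f/9 → f/8 → f/7.1 → f/6.3 → f/5.6 → f/5 → f/4.5 — 2 stops opened up (brighter).
ISO: 1250 → 1600 → 2000 → 2500 → 3200 → 4000 — 1 2/3 stops raised (brighter).
Net so far: 4 1/3 stops brighter. Shutter speed: 1/50 → 1/60 → 1/80 → 1/100 → 1/125 → 1/160 → 1/200 → 1/250 → 1/320 → 1/400 → 1/500 → 1/640 → 1/800 → 1/1000.

1/1000s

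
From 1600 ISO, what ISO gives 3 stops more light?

ISO 12800

ISO: 1600 → 3200 → 6400 → 12800 — 3 stops higher (brighter).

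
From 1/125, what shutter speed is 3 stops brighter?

Shutter speed: 1/125 → 1/60 → 1/30 → 1/15 — 3 stops slower (brighter).

1/15s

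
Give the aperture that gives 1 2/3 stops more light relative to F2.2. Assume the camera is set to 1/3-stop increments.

Aperture: f/2.2 → f/2 → f/1.8 → f/1.6 → f/1.4 → f/1.2 — 1 2/3 stops wider (brighter).

f/1.2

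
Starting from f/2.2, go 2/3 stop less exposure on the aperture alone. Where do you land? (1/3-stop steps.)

Aperture: f/2.2 → f/2.5 → f/2.8 — 2/3 stop narrower (darker).

f/2.8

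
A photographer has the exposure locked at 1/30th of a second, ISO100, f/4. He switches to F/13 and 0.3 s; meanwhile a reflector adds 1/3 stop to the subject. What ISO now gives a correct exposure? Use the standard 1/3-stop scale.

ISO 80

Scene light: 1/3 stop brighter.
Aperture: f/4 → f/4.5 → f/5 → f/5.6 → f/6.3 → f/7.1 → f/8 → f/9 → f/10 → f/11 → f/13 — 3 1/3 stops narrower (darker).
Shutter speed: 1/30 → 1/25 → 1/20 → 1/15 → 1/13 → 1/10 → 1/8 → 1/6 → 1/5 → 1/4 → 0.3 — 3 1/3 stops longer (brighter).
Net so far: 1/3 stop brighter. ISO: 100 → 80.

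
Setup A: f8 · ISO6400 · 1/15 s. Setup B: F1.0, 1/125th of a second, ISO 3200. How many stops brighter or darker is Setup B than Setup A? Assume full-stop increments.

2 stops brighter

Aperture: f/8 → f/5.6 → f/4 → f/2.8 → f/2 → f/1.4 → f/1.0 — 6 stops larger aperture (brighter).
Shutter speed: 1/15 → 1/30 → 1/60 → 1/125 — 3 stops shorter (darker).
ISO: 6400 → 3200 — 1 stop dropped (darker).
Net: +6 −3 −1 = +2 stops.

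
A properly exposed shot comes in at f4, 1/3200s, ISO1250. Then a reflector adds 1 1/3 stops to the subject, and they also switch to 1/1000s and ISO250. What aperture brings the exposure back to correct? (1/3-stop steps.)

Scene light: 1 1/3 stops brighter.
Shutter speed: 1/3200 → 1/2500 → 1/2000 → 1/1600 → 1/1250 → 1/1000 — 1 2/3 stops slower (brighter).
ISO: 1250 → 1000 → 800 → 640 → 500 → 400 → 320 → 250 — 2 1/3 stops lower (darker).
Net so far: 2/3 stop brighter. Aperture: f/4 → f/4.5 → f/5.

f/5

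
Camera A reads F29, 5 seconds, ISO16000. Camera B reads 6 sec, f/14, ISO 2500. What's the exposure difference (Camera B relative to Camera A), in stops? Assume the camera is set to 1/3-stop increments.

Aperture: f/29 → f/25 → f/22 → f/20 → f/18 → f/16 → f/14 — 2 stops larger aperture (brighter).
Shutter speed: 5 → 6 — 1/3 stop slower (brighter).
ISO: 16000 → 12800 → 10000 → 8000 → 6400 → 5000 → 4000 → 3200 → 2500 — 2 2/3 stops dropped (darker).
Net: +2 +1/3 −2 2/3 = −1/3 stops.

1/3 stop darker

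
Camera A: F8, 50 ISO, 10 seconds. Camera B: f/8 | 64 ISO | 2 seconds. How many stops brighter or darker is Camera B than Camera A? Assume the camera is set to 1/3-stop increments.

2 stops darker

Aperture: unchanged.
Shutter speed: 10 → 8 → 6 → 5 → 4 → 3.2 → 2.5 → 2 — 2 1/3 stops faster (darker).
ISO: 50 → 64 — 1/3 stop raised (brighter).
Net: −2 1/3 +1/3 = −2 stops.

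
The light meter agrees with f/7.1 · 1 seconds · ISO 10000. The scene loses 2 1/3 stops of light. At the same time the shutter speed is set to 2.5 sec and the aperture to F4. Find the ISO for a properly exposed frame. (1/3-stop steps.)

ISO 6400

Scene light: 2 1/3 stops darker.
Shutter speed: 1 → 1.3 → 1.6 → 2 → 2.5 — 1 1/3 stops slower (brighter).
Aperture: f/7.1 → f/6.3 → f/5.6 → f/5 → f/4.5 → f/4 — 1 2/3 stops larger aperture (brighter).
Net so far: 2/3 stop brighter. ISO: 10000 → 8000 → 6400.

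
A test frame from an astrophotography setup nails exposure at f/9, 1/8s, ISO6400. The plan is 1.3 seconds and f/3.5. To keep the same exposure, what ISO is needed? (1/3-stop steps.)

ISO 100

Shutter speed: 1/8 → 1/6 → 1/5 → 1/4 → 0.3 → 0.4 → 0.5 → 0.6 → 0.8 → 1 → 1.3 — 3 1/3 stops longer (brighter).
Aperture: f/9 → f/8 → f/7.1 → f/6.3 → f/5.6 → f/5 → f/4.5 → f/4 → f/3.5 — 2 2/3 stops opened up (brighter).
Net change so far: 6 stops brighter. Offset with the ISO: 6400 → 5000 → 4000 → 3200 → 2500 → 2000 → 1600 → 1250 → 1000 → 800 → 640 → 500 → 400 → 320 → 250 → 200 → 160 → 125 → 100.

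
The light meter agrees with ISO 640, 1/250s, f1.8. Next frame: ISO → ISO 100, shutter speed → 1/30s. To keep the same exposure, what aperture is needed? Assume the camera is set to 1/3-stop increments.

ISO: 640 → 500 → 400 → 320 → 250 → 200 → 160 → 125 → 100 — 2 2/3 stops lower (darker).
Shutter speed: 1/250 → 1/200 → 1/160 → 1/125 → 1/100 → 1/80 → 1/60 → 1/50 → 1/40 → 1/30 — 3 stops slower (brighter).
Net change so far: 1/3 stop brighter. Offset with the aperture: f/1.8 → f/2.

f/2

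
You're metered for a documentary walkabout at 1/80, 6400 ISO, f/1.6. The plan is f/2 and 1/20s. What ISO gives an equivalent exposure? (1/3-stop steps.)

Aperture: f/1.6 → f/1.8 → f/2 — 2/3 stop smaller aperture (darker).
Shutter speed: 1/80 → 1/60 → 1/50 → 1/40 → 1/30 → 1/25 → 1/20 — 2 stops longer (brighter).
Net change so far: 1 1/3 stops brighter. Offset with the ISO: 6400 → 5000 → 4000 → 3200 → 2500.

ISO 2500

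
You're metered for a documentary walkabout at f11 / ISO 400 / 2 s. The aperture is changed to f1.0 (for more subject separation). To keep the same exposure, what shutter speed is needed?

Aperture: f/11 → f/8 → f/5.6 → f/4 → f/2.8 → f/2 → f/1.4 → f/1.0 — 7 stops larger aperture (brighter).
Need 7 stops darker from the shutter speed: 2 → 1 → 1/2 → 1/4 → 1/8 → 1/15 → 1/30 → 1/60.

1/60s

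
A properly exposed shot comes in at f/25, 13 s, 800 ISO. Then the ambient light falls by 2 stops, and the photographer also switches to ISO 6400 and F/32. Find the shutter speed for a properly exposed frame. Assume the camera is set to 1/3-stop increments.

10 s

Scene light: 2 stops darker.
ISO: 800 → 1000 → 1250 → 1600 → 2000 → 2500 → 3200 → 4000 → 5000 → 6400 — 3 stops raised (brighter).
Aperture: f/25 → f/29 → f/32 — 2/3 stop stopped down (darker).
Net so far: 1/3 stop brighter. Shutter speed: 13 → 10.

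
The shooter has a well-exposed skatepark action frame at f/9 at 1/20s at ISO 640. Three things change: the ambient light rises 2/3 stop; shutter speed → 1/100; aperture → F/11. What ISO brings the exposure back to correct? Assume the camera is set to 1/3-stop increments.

Scene light: 2/3 stop brighter.
Shutter speed: 1/20 → 1/25 → 1/30 → 1/40 → 1/50 → 1/60 → 1/80 → 1/100 — 2 1/3 stops shorter (darker).
Aperture: f/9 → f/10 → f/11 — 2/3 stop stopped down (darker).
Net so far: 2 1/3 stops darker. ISO: 640 → 800 → 1000 → 1250 → 1600 → 2000 → 2500 → 3200.

ISO 3200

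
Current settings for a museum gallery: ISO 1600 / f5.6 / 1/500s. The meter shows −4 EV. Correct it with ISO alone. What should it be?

Underexposed by 4 stops → need 4 stops brighter.
ISO: 1600 → 3200 → 6400 → 12800 → 25600.

ISO 25600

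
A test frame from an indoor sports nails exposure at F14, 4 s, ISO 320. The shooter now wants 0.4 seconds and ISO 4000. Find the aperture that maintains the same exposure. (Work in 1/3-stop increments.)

f/16

Shutter speed: 4 → 3.2 → 2.5 → 2 → 1.6 → 1.3 → 1 → 0.8 → 0.6 → 0.5 → 0.4 — 3 1/3 stops faster (darker).
ISO: 320 → 400 → 500 → 640 → 800 → 1000 → 1250 → 1600 → 2000 → 2500 → 3200 → 4000 — 3 2/3 stops raised (brighter).
Net change so far: 1/3 stop brighter. Offset with the aperture: f/14 → f/16.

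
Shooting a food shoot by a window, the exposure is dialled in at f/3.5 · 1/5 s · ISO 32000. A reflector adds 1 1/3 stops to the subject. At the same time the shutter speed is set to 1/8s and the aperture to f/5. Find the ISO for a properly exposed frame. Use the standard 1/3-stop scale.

ISO 40000

Scene light: 1 1/3 stops brighter.
Shutter speed: 1/5 → 1/6 → 1/8 — 2/3 stop faster (darker).
Aperture: f/3.5 → f/4 → f/4.5 → f/5 — 1 stop stopped down (darker).
Net so far: 1/3 stop darker. ISO: 32000 → 40000.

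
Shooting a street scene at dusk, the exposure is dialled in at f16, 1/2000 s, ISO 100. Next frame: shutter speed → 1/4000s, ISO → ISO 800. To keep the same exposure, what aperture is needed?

f/32

Shutter speed: 1/2000 → 1/4000 — 1 stop shorter (darker).
ISO: 100 → 200 → 400 → 800 — 3 stops raised (brighter).
Net change so far: 2 stops brighter. Offset with the aperture: f/16 → f/22 → f/32.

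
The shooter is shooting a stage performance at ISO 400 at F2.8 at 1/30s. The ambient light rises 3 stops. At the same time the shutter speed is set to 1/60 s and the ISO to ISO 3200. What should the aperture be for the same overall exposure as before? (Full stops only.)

Scene light: 3 stops brighter.
Shutter speed: 1/30 → 1/60 — 1 stop faster (darker).
ISO: 400 → 800 → 1600 → 3200 — 3 stops higher (brighter).
Net so far: 5 stops brighter. Aperture: f/2.8 → f/4 → f/5.6 → f/8 → f/11 → f/16.

f/16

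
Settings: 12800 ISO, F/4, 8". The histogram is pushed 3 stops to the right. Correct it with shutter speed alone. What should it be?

Overexposed by 3 stops → need 3 stops darker.
Shutter speed: 8 → 4 → 2 → 1.

1 s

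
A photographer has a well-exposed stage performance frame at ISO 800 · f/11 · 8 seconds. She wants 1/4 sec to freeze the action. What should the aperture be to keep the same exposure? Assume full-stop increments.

f/2

Shutter speed: 8 → 4 → 2 → 1 → 1/2 → 1/4 — 5 stops shorter (darker).
Need 5 stops brighter from the aperture: f/11 → f/8 → f/5.6 → f/4 → f/2.8 → f/2.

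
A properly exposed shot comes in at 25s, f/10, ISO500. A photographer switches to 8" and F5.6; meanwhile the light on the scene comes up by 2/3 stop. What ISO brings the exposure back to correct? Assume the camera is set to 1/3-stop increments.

Scene light: 2/3 stop brighter.
Shutter speed: 25 → 20 → 15 → 13 → 10 → 8 — 1 2/3 stops shorter (darker).
Aperture: f/10 → f/9 → f/8 → f/7.1 → f/6.3 → f/5.6 — 1 2/3 stops larger aperture (brighter).
Net so far: 2/3 stop brighter. ISO: 500 → 400 → 320.

ISO 320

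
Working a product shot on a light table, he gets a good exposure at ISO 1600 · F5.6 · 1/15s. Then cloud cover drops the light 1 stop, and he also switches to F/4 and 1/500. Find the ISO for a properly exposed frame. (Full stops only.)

Scene light: 1 stop darker.
Aperture: f/5.6 → f/4 — 1 stop opened up (brighter).
Shutter speed: 1/15 → 1/30 → 1/60 → 1/125 → 1/250 → 1/500 — 5 stops shorter (darker).
Net so far: 5 stops darker. ISO: 1600 → 3200 → 6400 → 12800 → 25600 → 51200.

ISO 51200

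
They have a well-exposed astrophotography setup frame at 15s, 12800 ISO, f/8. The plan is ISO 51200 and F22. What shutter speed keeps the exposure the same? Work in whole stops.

30 s

ISO: 12800 → 25600 → 51200 — 2 stops raised (brighter).
Aperture: f/8 → f/11 → f/16 → f/22 — 3 stops narrower (darker).
Net change so far: 1 stop darker. Offset with the shutter speed: 15 → 30.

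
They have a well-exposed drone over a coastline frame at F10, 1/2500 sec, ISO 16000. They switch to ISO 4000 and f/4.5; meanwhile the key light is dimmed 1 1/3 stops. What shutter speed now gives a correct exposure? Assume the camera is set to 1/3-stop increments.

1/1250s

Scene light: 1 1/3 stops darker.
ISO: 16000 → 12800 → 10000 → 8000 → 6400 → 5000 → 4000 — 2 stops dropped (darker).
Aperture: f/10 → f/9 → f/8 → f/7.1 → f/6.3 → f/5.6 → f/5 → f/4.5 — 2 1/3 stops opened up (brighter).
Net so far: 1 stop darker. Shutter speed: 1/2500 → 1/2000 → 1/1600 → 1/1250.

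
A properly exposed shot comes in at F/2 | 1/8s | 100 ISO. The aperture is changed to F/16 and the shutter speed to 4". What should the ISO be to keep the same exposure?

Aperture: f/2 → f/2.8 → f/4 → f/5.6 → f/8 → f/11 → f/16 — 6 stops stopped down (darker).
Shutter speed: 1/8 → 1/4 → 1/2 → 1 → 2 → 4 — 5 stops slower (brighter).
Net change so far: 1 stop darker. Offset with the ISO: 100 → 200.

ISO 200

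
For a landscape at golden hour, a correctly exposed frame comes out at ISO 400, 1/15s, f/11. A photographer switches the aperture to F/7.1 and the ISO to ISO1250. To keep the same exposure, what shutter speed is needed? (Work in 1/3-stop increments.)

Aperture: f/11 → f/10 → f/9 → f/8 → f/7.1 — 1 1/3 stops opened up (brighter).
ISO: 400 → 500 → 640 → 800 → 1000 → 1250 — 1 2/3 stops higher (brighter).
Net change so far: 3 stops brighter. Offset with the shutter speed: 1/15 → 1/20 → 1/25 → 1/30 → 1/40 → 1/50 → 1/60 → 1/80 → 1/100 → 1/125.

1/125s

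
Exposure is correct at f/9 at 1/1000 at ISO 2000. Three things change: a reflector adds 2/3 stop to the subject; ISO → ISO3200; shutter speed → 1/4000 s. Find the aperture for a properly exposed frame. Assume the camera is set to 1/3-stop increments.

Scene light: 2/3 stop brighter.
ISO: 2000 → 2500 → 3200 — 2/3 stop higher (brighter).
Shutter speed: 1/1000 → 1/1250 → 1/1600 → 1/2000 → 1/2500 → 1/3200 → 1/4000 — 2 stops faster (darker).
Net so far: 2/3 stop darker. Aperture: f/9 → f/8 → f/7.1.

f/7.1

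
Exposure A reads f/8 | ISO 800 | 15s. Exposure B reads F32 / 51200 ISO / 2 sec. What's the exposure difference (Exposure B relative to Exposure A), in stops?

1 stop darker

Aperture: f/8 → f/11 → f/16 → f/22 → f/32 — 4 stops narrower (darker).
Shutter speed: 15 → 8 → 4 → 2 — 3 stops shorter (darker).
ISO: 800 → 1600 → 3200 → 6400 → 12800 → 25600 → 51200 — 6 stops raised (brighter).
Net: −4 −3 +6 = −1 stop.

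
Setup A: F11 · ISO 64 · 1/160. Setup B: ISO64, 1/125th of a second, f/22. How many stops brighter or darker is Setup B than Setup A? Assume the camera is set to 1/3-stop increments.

Aperture: f/11 → f/13 → f/14 → f/16 → f/18 → f/20 → f/22 — 2 stops stopped down (darker).
Shutter speed: 1/160 → 1/125 — 1/3 stop slower (brighter).
ISO: unchanged.
Net: −2 +1/3 = −1 2/3 stops.

1 2/3 stops darker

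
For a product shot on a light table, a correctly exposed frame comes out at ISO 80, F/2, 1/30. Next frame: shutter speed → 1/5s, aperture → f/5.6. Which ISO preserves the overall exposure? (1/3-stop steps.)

Shutter speed: 1/30 → 1/25 → 1/20 → 1/15 → 1/13 → 1/10 → 1/8 → 1/6 → 1/5 — 2 2/3 stops slower (brighter).
Aperture: f/2 → f/2.2 → f/2.5 → f/2.8 → f/3.2 → f/3.5 → f/4 → f/4.5 → f/5 → f/5.6 — 3 stops smaller aperture (darker).
Net change so far: 1/3 stop darker. Offset with the ISO: 80 → 100.

ISO 100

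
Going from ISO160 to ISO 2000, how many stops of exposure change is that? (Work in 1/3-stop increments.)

160 → 200 → 250 → 320 → 400 → 500 → 640 → 800 → 1000 → 1250 → 1600 → 2000 — count the steps: 11 third-stops = 3 2/3 stops.

3 2/3 stops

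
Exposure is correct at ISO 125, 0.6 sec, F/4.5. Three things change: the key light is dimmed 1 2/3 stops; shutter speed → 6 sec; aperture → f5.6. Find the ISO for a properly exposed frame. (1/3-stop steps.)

Scene light: 1 2/3 stops darker.
Shutter speed: 0.6 → 0.8 → 1 → 1.3 → 1.6 → 2 → 2.5 → 3.2 → 4 → 5 → 6 — 3 1/3 stops slower (brighter).
Aperture: f/4.5 → f/5 → f/5.6 — 2/3 stop smaller aperture (darker).
Net so far: 1 stop brighter. ISO: 125 → 100 → 80 → 64.

ISO 64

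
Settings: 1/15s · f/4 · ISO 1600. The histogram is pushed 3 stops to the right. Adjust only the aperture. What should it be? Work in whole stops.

Overexposed by 3 stops → need 3 stops darker.
Aperture: f/4 → f/5.6 → f/8 → f/11.

f/11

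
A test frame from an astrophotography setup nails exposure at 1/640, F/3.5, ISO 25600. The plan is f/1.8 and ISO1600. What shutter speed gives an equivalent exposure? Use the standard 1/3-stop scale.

Aperture: f/3.5 → f/3.2 → f/2.8 → f/2.5 → f/2.2 → f/2 → f/1.8 — 2 stops larger aperture (brighter).
ISO: 25600 → 20000 → 16000 → 12800 → 10000 → 8000 → 6400 → 5000 → 4000 → 3200 → 2500 → 2000 → 1600 — 4 stops lower (darker).
Net change so far: 2 stops darker. Offset with the shutter speed: 1/640 → 1/500 → 1/400 → 1/320 → 1/250 → 1/200 → 1/160.

1/160s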